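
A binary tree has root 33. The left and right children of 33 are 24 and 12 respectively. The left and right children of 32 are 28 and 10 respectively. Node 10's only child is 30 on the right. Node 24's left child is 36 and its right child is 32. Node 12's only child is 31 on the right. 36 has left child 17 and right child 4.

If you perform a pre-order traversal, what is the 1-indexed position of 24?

2

Pre-order visits the node, then its left subtree, then its right subtree.
Visit 33.
At 33: go left to 24.
  Visit 24.
  At 24: go left to 36.
    Visit 36.
    At 36: go left to 17.
      17 is a leaf — visit 17.
    At 36: go right to 4.
      4 is a leaf — visit 4.
  At 24: go right to 32.
    Visit 32.
    At 32: go left to 28.
      28 is a leaf — visit 28.
    At 32: go right to 10.
      Visit 10.
      At 10: no left child.
      At 10: go right to 30.
        30 is a leaf — visit 30.
At 33: go right to 12.
  Visit 12.
  At 12: no left child.
  At 12: go right to 31.
    31 is a leaf — visit 31.
Full pre-order sequence: 33, 24, 36, 17, 4, 32, 28, 10, 30, 12, 31.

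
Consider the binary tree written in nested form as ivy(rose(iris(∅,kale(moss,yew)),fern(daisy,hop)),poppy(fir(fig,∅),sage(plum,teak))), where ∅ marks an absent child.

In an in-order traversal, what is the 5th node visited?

In-order visits the left subtree, then the node, then the right subtree.
At ivy: go left to rose.
  At rose: go left to iris.
    At iris: no left child.
    Visit iris.
    At iris: go right to kale.
      At kale: go left to moss.
        moss is a leaf — visit moss.
      Visit kale.
      At kale: go right to yew.
        yew is a leaf — visit yew.
  Visit rose.
  At rose: go right to fern.
    At fern: go left to daisy.
      daisy is a leaf — visit daisy.
    Visit fern.
    At fern: go right to hop.
      hop is a leaf — visit hop.
Visit ivy.
At ivy: go right to poppy.
  At poppy: go left to fir.
    At fir: go left to fig.
      fig is a leaf — visit fig.
    Visit fir.
    At fir: no right child.
  Visit poppy.
  At poppy: go right to sage.
    At sage: go left to plum.
      plum is a leaf — visit plum.
    Visit sage.
    At sage: go right to teak.
      teak is a leaf — visit teak.
Full in-order sequence: iris, moss, kale, yew, rose, daisy, fern, hop, ivy, fig, fir, poppy, plum, sage, teak.

rose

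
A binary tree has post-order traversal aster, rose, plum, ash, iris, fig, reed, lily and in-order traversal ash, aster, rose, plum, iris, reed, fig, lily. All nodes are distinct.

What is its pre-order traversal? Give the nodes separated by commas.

lily, reed, iris, ash, plum, rose, aster, fig

The last element of post-order is the root; it splits in-order into left and right subtrees.
Root lily: left subtree has 7 nodes {ash, aster, rose, plum, iris, reed, fig}, right has 0 { }.
  Root reed: left subtree has 5 nodes {ash, aster, rose, plum, iris}, right has 1 {fig}.
    Root iris: left subtree has 4 nodes {ash, aster, rose, plum}, right has 0 { }.
      Root ash: left subtree has 0 nodes { }, right has 3 {aster, rose, plum}.
        Root plum: left subtree has 2 nodes {aster, rose}, right has 0 { }.
          Root rose: left subtree has 1 node {aster}, right has 0 { }.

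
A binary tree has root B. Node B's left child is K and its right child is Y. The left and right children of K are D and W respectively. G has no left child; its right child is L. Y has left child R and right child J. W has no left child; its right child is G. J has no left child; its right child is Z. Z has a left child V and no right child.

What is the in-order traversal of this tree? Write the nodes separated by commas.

D, K, W, G, L, B, R, Y, J, V, Z

In-order visits the left subtree, then the node, then the right subtree.
At B: go left to K.
  At K: go left to D.
    D is a leaf — visit D.
  Visit K.
  At K: go right to W.
    At W: no left child.
    Visit W.
    At W: go right to G.
      At G: no left child.
      Visit G.
      At G: go right to L.
        L is a leaf — visit L.
Visit B.
At B: go right to Y.
  At Y: go left to R.
    R is a leaf — visit R.
  Visit Y.
  At Y: go right to J.
    At J: no left child.
    Visit J.
    At J: go right to Z.
      At Z: go left to V.
        V is a leaf — visit V.
      Visit Z.
      At Z: no right child.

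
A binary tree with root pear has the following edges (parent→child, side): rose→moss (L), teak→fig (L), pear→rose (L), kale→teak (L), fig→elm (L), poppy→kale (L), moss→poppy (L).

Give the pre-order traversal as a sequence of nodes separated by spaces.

Pre-order visits the node, then its left subtree, then its right subtree.
Visit pear.
At pear: go left to rose.
  Visit rose.
  At rose: go left to moss.
    Visit moss.
    At moss: go left to poppy.
      Visit poppy.
      At poppy: go left to kale.
        Visit kale.
        At kale: go left to teak.
          Visit teak.
          At teak: go left to fig.
            Visit fig.
            At fig: go left to elm.
              elm is a leaf — visit elm.
            At fig: no right child.
          At teak: no right child.
        At kale: no right child.
      At poppy: no right child.
    At moss: no right child.
  At rose: no right child.
At pear: no right child.

pear rose moss poppy kale teak fig elm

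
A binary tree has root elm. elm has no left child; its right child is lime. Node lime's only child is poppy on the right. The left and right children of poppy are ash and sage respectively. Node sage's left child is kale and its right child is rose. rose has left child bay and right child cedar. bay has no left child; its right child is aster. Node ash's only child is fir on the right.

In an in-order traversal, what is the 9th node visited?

In-order visits the left subtree, then the node, then the right subtree.
At elm: no left child.
Visit elm.
At elm: go right to lime.
  At lime: no left child.
  Visit lime.
  At lime: go right to poppy.
    At poppy: go left to ash.
      At ash: no left child.
      Visit ash.
      At ash: go right to fir.
        fir is a leaf — visit fir.
    Visit poppy.
    At poppy: go right to sage.
      At sage: go left to kale.
        kale is a leaf — visit kale.
      Visit sage.
      At sage: go right to rose.
        At rose: go left to bay.
          At bay: no left child.
          Visit bay.
          At bay: go right to aster.
            aster is a leaf — visit aster.
        Visit rose.
        At rose: go right to cedar.
          cedar is a leaf — visit cedar.
Full in-order sequence: elm, lime, ash, fir, poppy, kale, sage, bay, aster, rose, cedar.

aster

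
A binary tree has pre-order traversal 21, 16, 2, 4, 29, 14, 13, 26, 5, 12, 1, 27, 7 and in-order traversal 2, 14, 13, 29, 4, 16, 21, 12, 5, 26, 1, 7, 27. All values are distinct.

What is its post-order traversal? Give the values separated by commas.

The first element of pre-order is the root; it splits in-order into left and right subtrees.
Root 21: left subtree has 6 nodes {2, 14, 13, 29, 4, 16}, right has 6 {12, 5, 26, 1, 7, 27}.
  Root 16: left subtree has 5 nodes {2, 14, 13, 29, 4}, right has 0 { }.
    Root 2: left subtree has 0 nodes { }, right has 4 {14, 13, 29, 4}.
      Root 4: left subtree has 3 nodes {14, 13, 29}, right has 0 { }.
        Root 29: left subtree has 2 nodes {14, 13}, right has 0 { }.
          Root 14: left subtree has 0 nodes { }, right has 1 {13}.
  Root 26: left subtree has 2 nodes {12, 5}, right has 3 {1, 7, 27}.
    Root 5: left subtree has 1 node {12}, right has 0 { }.
    Root 1: left subtree has 0 nodes { }, right has 2 {7, 27}.
      Root 27: left subtree has 1 node {7}, right has 0 { }.

13, 14, 29, 4, 2, 16, 12, 5, 7, 27, 1, 26, 21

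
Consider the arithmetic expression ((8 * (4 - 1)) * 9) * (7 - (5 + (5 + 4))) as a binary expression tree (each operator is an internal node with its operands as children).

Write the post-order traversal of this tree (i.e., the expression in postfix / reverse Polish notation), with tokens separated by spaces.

8 4 1 - * 9 * 7 5 5 4 + + - *

Post-order on an expression tree gives postfix notation: for each operator, emit left operand, right operand, then the operator.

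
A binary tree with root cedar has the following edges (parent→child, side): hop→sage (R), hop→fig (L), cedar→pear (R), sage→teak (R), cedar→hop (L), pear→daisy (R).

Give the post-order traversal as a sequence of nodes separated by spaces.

fig teak sage hop daisy pear cedar

Post-order visits the left subtree, then the right subtree, then the node.
At cedar: go left to hop.
  At hop: go left to fig.
    fig is a leaf — visit fig.
  At hop: go right to sage.
    At sage: no left child.
    At sage: go right to teak.
      teak is a leaf — visit teak.
    Visit sage.
  Visit hop.
At cedar: go right to pear.
  At pear: no left child.
  At pear: go right to daisy.
    daisy is a leaf — visit daisy.
  Visit pear.
Visit cedar.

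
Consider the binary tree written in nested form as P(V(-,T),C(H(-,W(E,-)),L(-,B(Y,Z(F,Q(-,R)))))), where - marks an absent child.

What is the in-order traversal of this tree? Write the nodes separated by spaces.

In-order visits the left subtree, then the node, then the right subtree.
At P: go left to V.
  At V: no left child.
  Visit V.
  At V: go right to T.
    T is a leaf — visit T.
Visit P.
At P: go right to C.
  At C: go left to H.
    At H: no left child.
    Visit H.
    At H: go right to W.
      At W: go left to E.
        E is a leaf — visit E.
      Visit W.
      At W: no right child.
  Visit C.
  At C: go right to L.
    At L: no left child.
    Visit L.
    At L: go right to B.
      At B: go left to Y.
        Y is a leaf — visit Y.
      Visit B.
      At B: go right to Z.
        At Z: go left to F.
          F is a leaf — visit F.
        Visit Z.
        At Z: go right to Q.
          At Q: no left child.
          Visit Q.
          At Q: go right to R.
            R is a leaf — visit R.

V T P H E W C L Y B F Z Q R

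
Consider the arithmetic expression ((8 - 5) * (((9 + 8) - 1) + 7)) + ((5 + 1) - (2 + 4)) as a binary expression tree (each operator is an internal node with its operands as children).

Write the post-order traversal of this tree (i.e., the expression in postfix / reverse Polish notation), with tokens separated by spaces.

8 5 - 9 8 + 1 - 7 + * 5 1 + 2 4 + - +

Post-order on an expression tree gives postfix notation: for each operator, emit left operand, right operand, then the operator.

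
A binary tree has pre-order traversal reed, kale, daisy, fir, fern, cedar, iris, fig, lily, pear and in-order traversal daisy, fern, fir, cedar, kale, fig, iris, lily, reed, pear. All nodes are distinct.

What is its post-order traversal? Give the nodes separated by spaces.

The first element of pre-order is the root; it splits in-order into left and right subtrees.
Root reed: left subtree has 8 nodes {daisy, fern, fir, cedar, kale, fig, iris, lily}, right has 1 {pear}.
  Root kale: left subtree has 4 nodes {daisy, fern, fir, cedar}, right has 3 {fig, iris, lily}.
    Root daisy: left subtree has 0 nodes { }, right has 3 {fern, fir, cedar}.
      Root fir: left subtree has 1 node {fern}, right has 1 {cedar}.
    Root iris: left subtree has 1 node {fig}, right has 1 {lily}.

fern cedar fir daisy fig lily iris kale pear reed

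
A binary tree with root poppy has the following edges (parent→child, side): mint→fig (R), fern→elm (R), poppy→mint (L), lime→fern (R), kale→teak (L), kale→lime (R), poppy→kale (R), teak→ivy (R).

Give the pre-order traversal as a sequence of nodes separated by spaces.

poppy mint fig kale teak ivy lime fern elm

Pre-order visits the node, then its left subtree, then its right subtree.
Visit poppy.
At poppy: go left to mint.
  Visit mint.
  At mint: no left child.
  At mint: go right to fig.
    fig is a leaf — visit fig.
At poppy: go right to kale.
  Visit kale.
  At kale: go left to teak.
    Visit teak.
    At teak: no left child.
    At teak: go right to ivy.
      ivy is a leaf — visit ivy.
  At kale: go right to lime.
    Visit lime.
    At lime: no left child.
    At lime: go right to fern.
      Visit fern.
      At fern: no left child.
      At fern: go right to elm.
        elm is a leaf — visit elm.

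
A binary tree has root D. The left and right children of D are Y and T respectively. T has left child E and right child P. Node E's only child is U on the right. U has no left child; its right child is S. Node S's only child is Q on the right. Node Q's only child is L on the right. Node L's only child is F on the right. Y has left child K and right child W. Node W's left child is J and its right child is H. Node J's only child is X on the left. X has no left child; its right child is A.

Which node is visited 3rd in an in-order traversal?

In-order visits the left subtree, then the node, then the right subtree.
At D: go left to Y.
  At Y: go left to K.
    K is a leaf — visit K.
  Visit Y.
  At Y: go right to W.
    At W: go left to J.
      At J: go left to X.
        At X: no left child.
        Visit X.
        At X: go right to A.
          A is a leaf — visit A.
      Visit J.
      At J: no right child.
    Visit W.
    At W: go right to H.
      H is a leaf — visit H.
Visit D.
At D: go right to T.
  At T: go left to E.
    At E: no left child.
    Visit E.
    At E: go right to U.
      At U: no left child.
      Visit U.
      At U: go right to S.
        At S: no left child.
        Visit S.
        At S: go right to Q.
          At Q: no left child.
          Visit Q.
          At Q: go right to L.
            At L: no left child.
            Visit L.
            At L: go right to F.
              F is a leaf — visit F.
  Visit T.
  At T: go right to P.
    P is a leaf — visit P.
Full in-order sequence: K, Y, X, A, J, W, H, D, E, U, S, Q, L, F, T, P.

X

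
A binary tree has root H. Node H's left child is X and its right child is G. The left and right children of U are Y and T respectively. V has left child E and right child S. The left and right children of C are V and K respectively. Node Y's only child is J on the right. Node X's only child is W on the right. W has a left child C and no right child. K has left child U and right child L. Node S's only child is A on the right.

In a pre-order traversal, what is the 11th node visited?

Y

Pre-order visits the node, then its left subtree, then its right subtree.
Visit H.
At H: go left to X.
  Visit X.
  At X: no left child.
  At X: go right to W.
    Visit W.
    At W: go left to C.
      Visit C.
      At C: go left to V.
        Visit V.
        At V: go left to E.
          E is a leaf — visit E.
        At V: go right to S.
          Visit S.
          At S: no left child.
          At S: go right to A.
            A is a leaf — visit A.
      At C: go right to K.
        Visit K.
        At K: go left to U.
          Visit U.
          At U: go left to Y.
            Visit Y.
            At Y: no left child.
            At Y: go right to J.
              J is a leaf — visit J.
          At U: go right to T.
            T is a leaf — visit T.
        At K: go right to L.
          L is a leaf — visit L.
    At W: no right child.
At H: go right to G.
  G is a leaf — visit G.
Full pre-order sequence: H, X, W, C, V, E, S, A, K, U, Y, J, T, L, G.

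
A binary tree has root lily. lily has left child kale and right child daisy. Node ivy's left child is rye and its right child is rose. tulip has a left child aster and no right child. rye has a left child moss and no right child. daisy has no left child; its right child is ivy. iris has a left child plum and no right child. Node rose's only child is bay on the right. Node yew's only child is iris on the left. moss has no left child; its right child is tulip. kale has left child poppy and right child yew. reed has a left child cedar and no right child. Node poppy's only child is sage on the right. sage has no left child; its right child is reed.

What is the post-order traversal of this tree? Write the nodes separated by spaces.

cedar reed sage poppy plum iris yew kale aster tulip moss rye bay rose ivy daisy lily

Post-order visits the left subtree, then the right subtree, then the node.
At lily: go left to kale.
  At kale: go left to poppy.
    At poppy: no left child.
    At poppy: go right to sage.
      At sage: no left child.
      At sage: go right to reed.
        At reed: go left to cedar.
          cedar is a leaf — visit cedar.
        At reed: no right child.
        Visit reed.
      Visit sage.
    Visit poppy.
  At kale: go right to yew.
    At yew: go left to iris.
      At iris: go left to plum.
        plum is a leaf — visit plum.
      At iris: no right child.
      Visit iris.
    At yew: no right child.
    Visit yew.
  Visit kale.
At lily: go right to daisy.
  At daisy: no left child.
  At daisy: go right to ivy.
    At ivy: go left to rye.
      At rye: go left to moss.
        At moss: no left child.
        At moss: go right to tulip.
          At tulip: go left to aster.
            aster is a leaf — visit aster.
          At tulip: no right child.
          Visit tulip.
        Visit moss.
      At rye: no right child.
      Visit rye.
    At ivy: go right to rose.
      At rose: no left child.
      At rose: go right to bay.
        bay is a leaf — visit bay.
      Visit rose.
    Visit ivy.
  Visit daisy.
Visit lily.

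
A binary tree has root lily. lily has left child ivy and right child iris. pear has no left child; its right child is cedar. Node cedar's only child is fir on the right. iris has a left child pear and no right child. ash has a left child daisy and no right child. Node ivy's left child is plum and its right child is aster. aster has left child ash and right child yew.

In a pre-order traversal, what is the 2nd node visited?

Pre-order visits the node, then its left subtree, then its right subtree.
Visit lily.
At lily: go left to ivy.
  Visit ivy.
  At ivy: go left to plum.
    plum is a leaf — visit plum.
  At ivy: go right to aster.
    Visit aster.
    At aster: go left to ash.
      Visit ash.
      At ash: go left to daisy.
        daisy is a leaf — visit daisy.
      At ash: no right child.
    At aster: go right to yew.
      yew is a leaf — visit yew.
At lily: go right to iris.
  Visit iris.
  At iris: go left to pear.
    Visit pear.
    At pear: no left child.
    At pear: go right to cedar.
      Visit cedar.
      At cedar: no left child.
      At cedar: go right to fir.
        fir is a leaf — visit fir.
  At iris: no right child.
Full pre-order sequence: lily, ivy, plum, aster, ash, daisy, yew, iris, pear, cedar, fir.

ivy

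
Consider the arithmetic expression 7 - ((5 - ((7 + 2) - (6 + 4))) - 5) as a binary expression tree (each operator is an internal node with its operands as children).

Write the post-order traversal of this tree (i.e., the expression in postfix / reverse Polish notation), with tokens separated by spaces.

7 5 7 2 + 6 4 + - - 5 - -

Post-order on an expression tree gives postfix notation: for each operator, emit left operand, right operand, then the operator.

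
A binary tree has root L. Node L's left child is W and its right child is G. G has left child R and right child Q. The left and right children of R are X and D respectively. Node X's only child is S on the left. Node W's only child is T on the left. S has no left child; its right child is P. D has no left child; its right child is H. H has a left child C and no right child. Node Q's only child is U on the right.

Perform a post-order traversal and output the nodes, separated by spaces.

Post-order visits the left subtree, then the right subtree, then the node.
At L: go left to W.
  At W: go left to T.
    T is a leaf — visit T.
  At W: no right child.
  Visit W.
At L: go right to G.
  At G: go left to R.
    At R: go left to X.
      At X: go left to S.
        At S: no left child.
        At S: go right to P.
          P is a leaf — visit P.
        Visit S.
      At X: no right child.
      Visit X.
    At R: go right to D.
      At D: no left child.
      At D: go right to H.
        At H: go left to C.
          C is a leaf — visit C.
        At H: no right child.
        Visit H.
      Visit D.
    Visit R.
  At G: go right to Q.
    At Q: no left child.
    At Q: go right to U.
      U is a leaf — visit U.
    Visit Q.
  Visit G.
Visit L.

T W P S X C H D R U Q G L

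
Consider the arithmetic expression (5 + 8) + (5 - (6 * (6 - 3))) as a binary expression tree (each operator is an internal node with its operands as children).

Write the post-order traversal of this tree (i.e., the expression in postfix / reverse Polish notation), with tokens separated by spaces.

5 8 + 5 6 6 3 - * - +

Post-order on an expression tree gives postfix notation: for each operator, emit left operand, right operand, then the operator.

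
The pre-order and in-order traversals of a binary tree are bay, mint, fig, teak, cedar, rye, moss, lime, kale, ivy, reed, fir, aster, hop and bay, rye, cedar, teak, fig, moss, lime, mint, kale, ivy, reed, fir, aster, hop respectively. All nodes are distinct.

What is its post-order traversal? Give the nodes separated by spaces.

rye cedar teak lime moss fig hop aster fir reed ivy kale mint bay

The first element of pre-order is the root; it splits in-order into left and right subtrees.
Root bay: left subtree has 0 nodes { }, right has 13 {rye, cedar, teak, fig, moss, lime, mint, kale, ivy, reed, fir, aster, hop}.
  Root mint: left subtree has 6 nodes {rye, cedar, teak, fig, moss, lime}, right has 6 {kale, ivy, reed, fir, aster, hop}.
    Root fig: left subtree has 3 nodes {rye, cedar, teak}, right has 2 {moss, lime}.
      Root teak: left subtree has 2 nodes {rye, cedar}, right has 0 { }.
        Root cedar: left subtree has 1 node {rye}, right has 0 { }.
      Root moss: left subtree has 0 nodes { }, right has 1 {lime}.
    Root kale: left subtree has 0 nodes { }, right has 5 {ivy, reed, fir, aster, hop}.
      Root ivy: left subtree has 0 nodes { }, right has 4 {reed, fir, aster, hop}.
        Root reed: left subtree has 0 nodes { }, right has 3 {fir, aster, hop}.
          Root fir: left subtree has 0 nodes { }, right has 2 {aster, hop}.
            Root aster: left subtree has 0 nodes { }, right has 1 {hop}.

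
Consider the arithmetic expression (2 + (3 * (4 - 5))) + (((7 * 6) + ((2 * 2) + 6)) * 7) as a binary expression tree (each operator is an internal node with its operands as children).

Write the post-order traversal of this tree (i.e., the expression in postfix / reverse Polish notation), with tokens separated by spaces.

Post-order on an expression tree gives postfix notation: for each operator, emit left operand, right operand, then the operator.

2 3 4 5 - * + 7 6 * 2 2 * 6 + + 7 * +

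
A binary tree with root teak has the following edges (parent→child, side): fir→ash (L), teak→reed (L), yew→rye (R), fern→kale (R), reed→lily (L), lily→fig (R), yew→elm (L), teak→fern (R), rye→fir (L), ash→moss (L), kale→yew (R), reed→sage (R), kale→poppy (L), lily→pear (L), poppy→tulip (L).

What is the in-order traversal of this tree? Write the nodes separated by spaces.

pear lily fig reed sage teak fern tulip poppy kale elm yew moss ash fir rye

In-order visits the left subtree, then the node, then the right subtree.
At teak: go left to reed.
  At reed: go left to lily.
    At lily: go left to pear.
      pear is a leaf — visit pear.
    Visit lily.
    At lily: go right to fig.
      fig is a leaf — visit fig.
  Visit reed.
  At reed: go right to sage.
    sage is a leaf — visit sage.
Visit teak.
At teak: go right to fern.
  At fern: no left child.
  Visit fern.
  At fern: go right to kale.
    At kale: go left to poppy.
      At poppy: go left to tulip.
        tulip is a leaf — visit tulip.
      Visit poppy.
      At poppy: no right child.
    Visit kale.
    At kale: go right to yew.
      At yew: go left to elm.
        elm is a leaf — visit elm.
      Visit yew.
      At yew: go right to rye.
        At rye: go left to fir.
          At fir: go left to ash.
            At ash: go left to moss.
              moss is a leaf — visit moss.
            Visit ash.
            At ash: no right child.
          Visit fir.
          At fir: no right child.
        Visit rye.
        At rye: no right child.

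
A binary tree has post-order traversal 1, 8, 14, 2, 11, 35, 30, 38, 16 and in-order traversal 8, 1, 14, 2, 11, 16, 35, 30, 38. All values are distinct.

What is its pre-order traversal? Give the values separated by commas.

The last element of post-order is the root; it splits in-order into left and right subtrees.
Root 16: left subtree has 5 nodes {8, 1, 14, 2, 11}, right has 3 {35, 30, 38}.
  Root 11: left subtree has 4 nodes {8, 1, 14, 2}, right has 0 { }.
    Root 2: left subtree has 3 nodes {8, 1, 14}, right has 0 { }.
      Root 14: left subtree has 2 nodes {8, 1}, right has 0 { }.
        Root 8: left subtree has 0 nodes { }, right has 1 {1}.
  Root 38: left subtree has 2 nodes {35, 30}, right has 0 { }.
    Root 30: left subtree has 1 node {35}, right has 0 { }.

16, 11, 2, 14, 8, 1, 38, 30, 35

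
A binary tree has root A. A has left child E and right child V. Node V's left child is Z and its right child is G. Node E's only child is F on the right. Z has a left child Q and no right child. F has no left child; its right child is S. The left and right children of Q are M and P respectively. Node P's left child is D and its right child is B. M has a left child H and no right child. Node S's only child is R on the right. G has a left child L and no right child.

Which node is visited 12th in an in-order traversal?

In-order visits the left subtree, then the node, then the right subtree.
At A: go left to E.
  At E: no left child.
  Visit E.
  At E: go right to F.
    At F: no left child.
    Visit F.
    At F: go right to S.
      At S: no left child.
      Visit S.
      At S: go right to R.
        R is a leaf — visit R.
Visit A.
At A: go right to V.
  At V: go left to Z.
    At Z: go left to Q.
      At Q: go left to M.
        At M: go left to H.
          H is a leaf — visit H.
        Visit M.
        At M: no right child.
      Visit Q.
      At Q: go right to P.
        At P: go left to D.
          D is a leaf — visit D.
        Visit P.
        At P: go right to B.
          B is a leaf — visit B.
    Visit Z.
    At Z: no right child.
  Visit V.
  At V: go right to G.
    At G: go left to L.
      L is a leaf — visit L.
    Visit G.
    At G: no right child.
Full in-order sequence: E, F, S, R, A, H, M, Q, D, P, B, Z, V, L, G.

Z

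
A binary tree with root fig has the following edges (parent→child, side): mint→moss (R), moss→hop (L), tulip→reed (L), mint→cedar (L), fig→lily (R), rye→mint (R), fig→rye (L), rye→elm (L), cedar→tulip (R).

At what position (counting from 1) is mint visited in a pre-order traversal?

Pre-order visits the node, then its left subtree, then its right subtree.
Visit fig.
At fig: go left to rye.
  Visit rye.
  At rye: go left to elm.
    elm is a leaf — visit elm.
  At rye: go right to mint.
    Visit mint.
    At mint: go left to cedar.
      Visit cedar.
      At cedar: no left child.
      At cedar: go right to tulip.
        Visit tulip.
        At tulip: go left to reed.
          reed is a leaf — visit reed.
        At tulip: no right child.
    At mint: go right to moss.
      Visit moss.
      At moss: go left to hop.
        hop is a leaf — visit hop.
      At moss: no right child.
At fig: go right to lily.
  lily is a leaf — visit lily.
Full pre-order sequence: fig, rye, elm, mint, cedar, tulip, reed, moss, hop, lily.

4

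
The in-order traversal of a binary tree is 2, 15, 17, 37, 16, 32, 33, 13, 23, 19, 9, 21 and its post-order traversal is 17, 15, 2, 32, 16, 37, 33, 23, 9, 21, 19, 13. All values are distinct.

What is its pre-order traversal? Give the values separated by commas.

13, 33, 37, 2, 15, 17, 16, 32, 19, 23, 21, 9

The last element of post-order is the root; it splits in-order into left and right subtrees.
Root 13: left subtree has 7 nodes {2, 15, 17, 37, 16, 32, 33}, right has 4 {23, 19, 9, 21}.
  Root 33: left subtree has 6 nodes {2, 15, 17, 37, 16, 32}, right has 0 { }.
    Root 37: left subtree has 3 nodes {2, 15, 17}, right has 2 {16, 32}.
      Root 2: left subtree has 0 nodes { }, right has 2 {15, 17}.
        Root 15: left subtree has 0 nodes { }, right has 1 {17}.
      Root 16: left subtree has 0 nodes { }, right has 1 {32}.
  Root 19: left subtree has 1 node {23}, right has 2 {9, 21}.
    Root 21: left subtree has 1 node {9}, right has 0 { }.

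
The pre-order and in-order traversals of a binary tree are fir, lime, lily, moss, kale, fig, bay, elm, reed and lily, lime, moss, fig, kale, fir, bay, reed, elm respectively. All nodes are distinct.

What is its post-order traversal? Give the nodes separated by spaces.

The first element of pre-order is the root; it splits in-order into left and right subtrees.
Root fir: left subtree has 5 nodes {lily, lime, moss, fig, kale}, right has 3 {bay, reed, elm}.
  Root lime: left subtree has 1 node {lily}, right has 3 {moss, fig, kale}.
    Root moss: left subtree has 0 nodes { }, right has 2 {fig, kale}.
      Root kale: left subtree has 1 node {fig}, right has 0 { }.
  Root bay: left subtree has 0 nodes { }, right has 2 {reed, elm}.
    Root elm: left subtree has 1 node {reed}, right has 0 { }.

lily fig kale moss lime reed elm bay fir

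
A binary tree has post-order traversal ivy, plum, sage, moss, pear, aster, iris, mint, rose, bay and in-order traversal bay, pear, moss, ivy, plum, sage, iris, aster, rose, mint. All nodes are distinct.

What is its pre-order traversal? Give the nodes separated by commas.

The last element of post-order is the root; it splits in-order into left and right subtrees.
Root bay: left subtree has 0 nodes { }, right has 9 {pear, moss, ivy, plum, sage, iris, aster, rose, mint}.
  Root rose: left subtree has 7 nodes {pear, moss, ivy, plum, sage, iris, aster}, right has 1 {mint}.
    Root iris: left subtree has 5 nodes {pear, moss, ivy, plum, sage}, right has 1 {aster}.
      Root pear: left subtree has 0 nodes { }, right has 4 {moss, ivy, plum, sage}.
        Root moss: left subtree has 0 nodes { }, right has 3 {ivy, plum, sage}.
          Root sage: left subtree has 2 nodes {ivy, plum}, right has 0 { }.
            Root plum: left subtree has 1 node {ivy}, right has 0 { }.

bay, rose, iris, pear, moss, sage, plum, ivy, aster, mint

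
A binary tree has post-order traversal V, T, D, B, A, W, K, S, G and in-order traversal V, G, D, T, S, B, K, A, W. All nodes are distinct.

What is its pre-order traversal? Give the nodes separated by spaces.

G V S D T K B W A

The last element of post-order is the root; it splits in-order into left and right subtrees.
Root G: left subtree has 1 node {V}, right has 7 {D, T, S, B, K, A, W}.
  Root S: left subtree has 2 nodes {D, T}, right has 4 {B, K, A, W}.
    Root D: left subtree has 0 nodes { }, right has 1 {T}.
    Root K: left subtree has 1 node {B}, right has 2 {A, W}.
      Root W: left subtree has 1 node {A}, right has 0 { }.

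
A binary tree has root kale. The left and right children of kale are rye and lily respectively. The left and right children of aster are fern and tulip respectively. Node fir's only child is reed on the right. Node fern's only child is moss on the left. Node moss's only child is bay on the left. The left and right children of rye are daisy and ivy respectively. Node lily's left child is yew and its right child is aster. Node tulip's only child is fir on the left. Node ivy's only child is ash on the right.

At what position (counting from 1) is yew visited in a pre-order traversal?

Pre-order visits the node, then its left subtree, then its right subtree.
Visit kale.
At kale: go left to rye.
  Visit rye.
  At rye: go left to daisy.
    daisy is a leaf — visit daisy.
  At rye: go right to ivy.
    Visit ivy.
    At ivy: no left child.
    At ivy: go right to ash.
      ash is a leaf — visit ash.
At kale: go right to lily.
  Visit lily.
  At lily: go left to yew.
    yew is a leaf — visit yew.
  At lily: go right to aster.
    Visit aster.
    At aster: go left to fern.
      Visit fern.
      At fern: go left to moss.
        Visit moss.
        At moss: go left to bay.
          bay is a leaf — visit bay.
        At moss: no right child.
      At fern: no right child.
    At aster: go right to tulip.
      Visit tulip.
      At tulip: go left to fir.
        Visit fir.
        At fir: no left child.
        At fir: go right to reed.
          reed is a leaf — visit reed.
      At tulip: no right child.
Full pre-order sequence: kale, rye, daisy, ivy, ash, lily, yew, aster, fern, moss, bay, tulip, fir, reed.

7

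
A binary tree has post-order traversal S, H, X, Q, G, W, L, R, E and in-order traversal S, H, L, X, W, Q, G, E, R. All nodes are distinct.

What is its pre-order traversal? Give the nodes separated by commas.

The last element of post-order is the root; it splits in-order into left and right subtrees.
Root E: left subtree has 7 nodes {S, H, L, X, W, Q, G}, right has 1 {R}.
  Root L: left subtree has 2 nodes {S, H}, right has 4 {X, W, Q, G}.
    Root H: left subtree has 1 node {S}, right has 0 { }.
    Root W: left subtree has 1 node {X}, right has 2 {Q, G}.
      Root G: left subtree has 1 node {Q}, right has 0 { }.

E, L, H, S, W, X, G, Q, R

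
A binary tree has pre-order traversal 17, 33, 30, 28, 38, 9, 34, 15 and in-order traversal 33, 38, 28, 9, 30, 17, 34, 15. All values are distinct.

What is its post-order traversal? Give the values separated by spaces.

The first element of pre-order is the root; it splits in-order into left and right subtrees.
Root 17: left subtree has 5 nodes {33, 38, 28, 9, 30}, right has 2 {34, 15}.
  Root 33: left subtree has 0 nodes { }, right has 4 {38, 28, 9, 30}.
    Root 30: left subtree has 3 nodes {38, 28, 9}, right has 0 { }.
      Root 28: left subtree has 1 node {38}, right has 1 {9}.
  Root 34: left subtree has 0 nodes { }, right has 1 {15}.

38 9 28 30 33 15 34 17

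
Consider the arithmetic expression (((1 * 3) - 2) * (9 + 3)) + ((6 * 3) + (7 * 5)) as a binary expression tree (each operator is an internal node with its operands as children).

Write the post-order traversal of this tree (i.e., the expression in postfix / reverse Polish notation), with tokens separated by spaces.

1 3 * 2 - 9 3 + * 6 3 * 7 5 * + +

Post-order on an expression tree gives postfix notation: for each operator, emit left operand, right operand, then the operator.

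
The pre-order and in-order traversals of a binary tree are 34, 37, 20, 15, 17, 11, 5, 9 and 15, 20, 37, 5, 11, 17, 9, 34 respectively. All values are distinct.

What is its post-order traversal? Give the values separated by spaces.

The first element of pre-order is the root; it splits in-order into left and right subtrees.
Root 34: left subtree has 7 nodes {15, 20, 37, 5, 11, 17, 9}, right has 0 { }.
  Root 37: left subtree has 2 nodes {15, 20}, right has 4 {5, 11, 17, 9}.
    Root 20: left subtree has 1 node {15}, right has 0 { }.
    Root 17: left subtree has 2 nodes {5, 11}, right has 1 {9}.
      Root 11: left subtree has 1 node {5}, right has 0 { }.

15 20 5 11 9 17 37 34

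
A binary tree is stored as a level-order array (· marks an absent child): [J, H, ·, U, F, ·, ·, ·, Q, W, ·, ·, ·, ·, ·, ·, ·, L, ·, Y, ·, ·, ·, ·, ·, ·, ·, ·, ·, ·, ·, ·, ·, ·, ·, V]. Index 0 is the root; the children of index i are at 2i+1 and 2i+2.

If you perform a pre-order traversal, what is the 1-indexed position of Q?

Pre-order visits the node, then its left subtree, then its right subtree.
Visit J.
At J: go left to H.
  Visit H.
  At H: go left to U.
    Visit U.
    At U: no left child.
    At U: go right to Q.
      Visit Q.
      At Q: go left to L.
        Visit L.
        At L: go left to V.
          V is a leaf — visit V.
        At L: no right child.
      At Q: no right child.
  At H: go right to F.
    Visit F.
    At F: go left to W.
      Visit W.
      At W: go left to Y.
        Y is a leaf — visit Y.
      At W: no right child.
    At F: no right child.
At J: no right child.
Full pre-order sequence: J, H, U, Q, L, V, F, W, Y.

4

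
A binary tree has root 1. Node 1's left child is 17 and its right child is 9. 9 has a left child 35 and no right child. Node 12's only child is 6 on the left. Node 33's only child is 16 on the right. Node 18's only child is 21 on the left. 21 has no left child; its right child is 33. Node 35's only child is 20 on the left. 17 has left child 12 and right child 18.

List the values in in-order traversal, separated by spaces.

6 12 17 21 33 16 18 1 20 35 9

In-order visits the left subtree, then the node, then the right subtree.
At 1: go left to 17.
  At 17: go left to 12.
    At 12: go left to 6.
      6 is a leaf — visit 6.
    Visit 12.
    At 12: no right child.
  Visit 17.
  At 17: go right to 18.
    At 18: go left to 21.
      At 21: no left child.
      Visit 21.
      At 21: go right to 33.
        At 33: no left child.
        Visit 33.
        At 33: go right to 16.
          16 is a leaf — visit 16.
    Visit 18.
    At 18: no right child.
Visit 1.
At 1: go right to 9.
  At 9: go left to 35.
    At 35: go left to 20.
      20 is a leaf — visit 20.
    Visit 35.
    At 35: no right child.
  Visit 9.
  At 9: no right child.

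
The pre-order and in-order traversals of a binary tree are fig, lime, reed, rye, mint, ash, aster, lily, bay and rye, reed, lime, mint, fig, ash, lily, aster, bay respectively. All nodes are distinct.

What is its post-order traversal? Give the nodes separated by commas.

The first element of pre-order is the root; it splits in-order into left and right subtrees.
Root fig: left subtree has 4 nodes {rye, reed, lime, mint}, right has 4 {ash, lily, aster, bay}.
  Root lime: left subtree has 2 nodes {rye, reed}, right has 1 {mint}.
    Root reed: left subtree has 1 node {rye}, right has 0 { }.
  Root ash: left subtree has 0 nodes { }, right has 3 {lily, aster, bay}.
    Root aster: left subtree has 1 node {lily}, right has 1 {bay}.

rye, reed, mint, lime, lily, bay, aster, ash, fig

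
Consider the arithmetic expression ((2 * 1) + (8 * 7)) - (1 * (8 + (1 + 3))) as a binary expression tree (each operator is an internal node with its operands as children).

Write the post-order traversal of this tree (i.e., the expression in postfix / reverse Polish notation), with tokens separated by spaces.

2 1 * 8 7 * + 1 8 1 3 + + * -

Post-order on an expression tree gives postfix notation: for each operator, emit left operand, right operand, then the operator.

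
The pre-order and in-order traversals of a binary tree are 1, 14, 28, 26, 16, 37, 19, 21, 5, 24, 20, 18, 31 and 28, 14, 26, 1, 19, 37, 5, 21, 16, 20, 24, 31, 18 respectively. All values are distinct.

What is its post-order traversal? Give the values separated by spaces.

The first element of pre-order is the root; it splits in-order into left and right subtrees.
Root 1: left subtree has 3 nodes {28, 14, 26}, right has 9 {19, 37, 5, 21, 16, 20, 24, 31, 18}.
  Root 14: left subtree has 1 node {28}, right has 1 {26}.
  Root 16: left subtree has 4 nodes {19, 37, 5, 21}, right has 4 {20, 24, 31, 18}.
    Root 37: left subtree has 1 node {19}, right has 2 {5, 21}.
      Root 21: left subtree has 1 node {5}, right has 0 { }.
    Root 24: left subtree has 1 node {20}, right has 2 {31, 18}.
      Root 18: left subtree has 1 node {31}, right has 0 { }.

28 26 14 19 5 21 37 20 31 18 24 16 1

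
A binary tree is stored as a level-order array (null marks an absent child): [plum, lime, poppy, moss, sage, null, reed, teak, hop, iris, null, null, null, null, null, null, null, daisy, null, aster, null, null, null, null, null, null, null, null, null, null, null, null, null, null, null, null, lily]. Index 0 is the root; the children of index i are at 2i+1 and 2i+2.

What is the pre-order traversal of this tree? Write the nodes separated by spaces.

plum lime moss teak hop daisy lily sage iris aster poppy reed

Pre-order visits the node, then its left subtree, then its right subtree.
Visit plum.
At plum: go left to lime.
  Visit lime.
  At lime: go left to moss.
    Visit moss.
    At moss: go left to teak.
      teak is a leaf — visit teak.
    At moss: go right to hop.
      Visit hop.
      At hop: go left to daisy.
        Visit daisy.
        At daisy: no left child.
        At daisy: go right to lily.
          lily is a leaf — visit lily.
      At hop: no right child.
  At lime: go right to sage.
    Visit sage.
    At sage: go left to iris.
      Visit iris.
      At iris: go left to aster.
        aster is a leaf — visit aster.
      At iris: no right child.
    At sage: no right child.
At plum: go right to poppy.
  Visit poppy.
  At poppy: no left child.
  At poppy: go right to reed.
    reed is a leaf — visit reed.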